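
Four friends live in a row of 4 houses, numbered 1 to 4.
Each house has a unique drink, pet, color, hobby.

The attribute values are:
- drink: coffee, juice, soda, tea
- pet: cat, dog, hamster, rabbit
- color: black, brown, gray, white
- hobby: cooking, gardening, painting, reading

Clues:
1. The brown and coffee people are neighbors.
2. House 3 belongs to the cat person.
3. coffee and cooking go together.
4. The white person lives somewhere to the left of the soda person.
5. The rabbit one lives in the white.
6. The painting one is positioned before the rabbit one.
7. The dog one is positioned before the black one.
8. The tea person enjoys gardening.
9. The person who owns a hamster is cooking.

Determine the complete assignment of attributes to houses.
Solution:

House | Drink | Pet | Color | Hobby
-----------------------------------
  1   | juice | dog | gray | painting
  2   | tea | rabbit | white | gardening
  3   | soda | cat | brown | reading
  4   | coffee | hamster | black | cooking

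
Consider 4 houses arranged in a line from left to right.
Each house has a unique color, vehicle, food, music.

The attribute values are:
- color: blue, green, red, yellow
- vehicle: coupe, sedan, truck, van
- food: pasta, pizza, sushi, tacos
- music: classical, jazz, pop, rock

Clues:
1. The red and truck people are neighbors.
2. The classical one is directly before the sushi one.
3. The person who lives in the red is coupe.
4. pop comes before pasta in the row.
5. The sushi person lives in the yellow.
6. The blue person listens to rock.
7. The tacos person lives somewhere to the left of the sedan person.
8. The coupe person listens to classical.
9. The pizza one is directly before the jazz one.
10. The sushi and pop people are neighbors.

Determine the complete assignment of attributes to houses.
Solution:

House | Color | Vehicle | Food | Music
--------------------------------------
  1   | red | coupe | pizza | classical
  2   | yellow | truck | sushi | jazz
  3   | green | van | tacos | pop
  4   | blue | sedan | pasta | rock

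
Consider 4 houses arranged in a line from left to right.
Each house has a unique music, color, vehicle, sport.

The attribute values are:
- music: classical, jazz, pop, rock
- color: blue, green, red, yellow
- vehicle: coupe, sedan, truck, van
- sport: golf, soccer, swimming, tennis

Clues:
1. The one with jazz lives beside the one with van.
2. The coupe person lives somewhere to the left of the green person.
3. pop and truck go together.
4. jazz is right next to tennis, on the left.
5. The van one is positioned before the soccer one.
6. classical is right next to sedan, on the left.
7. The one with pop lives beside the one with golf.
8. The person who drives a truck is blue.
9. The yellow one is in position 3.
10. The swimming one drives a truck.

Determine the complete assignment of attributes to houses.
Solution:

House | Music | Color | Vehicle | Sport
---------------------------------------
  1   | pop | blue | truck | swimming
  2   | jazz | red | coupe | golf
  3   | classical | yellow | van | tennis
  4   | rock | green | sedan | soccer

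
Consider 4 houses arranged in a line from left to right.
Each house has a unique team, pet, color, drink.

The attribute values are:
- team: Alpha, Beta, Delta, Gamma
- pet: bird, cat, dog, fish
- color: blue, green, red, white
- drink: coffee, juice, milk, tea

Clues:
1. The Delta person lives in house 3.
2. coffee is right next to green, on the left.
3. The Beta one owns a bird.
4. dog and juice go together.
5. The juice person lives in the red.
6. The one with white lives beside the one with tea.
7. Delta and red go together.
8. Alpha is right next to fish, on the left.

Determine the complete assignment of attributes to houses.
Solution:

House | Team | Pet | Color | Drink
----------------------------------
  1   | Alpha | cat | white | coffee
  2   | Gamma | fish | green | tea
  3   | Delta | dog | red | juice
  4   | Beta | bird | blue | milk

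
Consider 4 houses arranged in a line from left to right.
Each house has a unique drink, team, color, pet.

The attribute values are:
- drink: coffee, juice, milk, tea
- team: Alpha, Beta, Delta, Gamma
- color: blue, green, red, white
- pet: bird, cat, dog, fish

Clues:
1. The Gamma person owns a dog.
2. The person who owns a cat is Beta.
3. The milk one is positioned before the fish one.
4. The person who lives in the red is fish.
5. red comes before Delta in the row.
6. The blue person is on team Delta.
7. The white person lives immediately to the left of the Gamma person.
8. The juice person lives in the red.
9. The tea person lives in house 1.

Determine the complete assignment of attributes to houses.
Solution:

House | Drink | Team | Color | Pet
----------------------------------
  1   | tea | Beta | white | cat
  2   | milk | Gamma | green | dog
  3   | juice | Alpha | red | fish
  4   | coffee | Delta | blue | bird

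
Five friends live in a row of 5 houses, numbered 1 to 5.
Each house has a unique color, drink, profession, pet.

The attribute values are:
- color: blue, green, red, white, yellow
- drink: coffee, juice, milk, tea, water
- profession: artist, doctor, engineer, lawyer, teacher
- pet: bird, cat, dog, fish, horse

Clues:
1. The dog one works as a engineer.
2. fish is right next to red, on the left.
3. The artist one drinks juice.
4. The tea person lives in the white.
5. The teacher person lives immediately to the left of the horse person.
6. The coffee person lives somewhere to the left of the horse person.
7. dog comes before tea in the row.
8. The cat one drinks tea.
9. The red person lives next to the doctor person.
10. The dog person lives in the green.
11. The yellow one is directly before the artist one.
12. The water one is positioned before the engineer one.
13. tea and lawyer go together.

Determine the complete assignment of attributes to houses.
Solution:

House | Color | Drink | Profession | Pet
----------------------------------------
  1   | yellow | coffee | teacher | fish
  2   | red | juice | artist | horse
  3   | blue | water | doctor | bird
  4   | green | milk | engineer | dog
  5   | white | tea | lawyer | cat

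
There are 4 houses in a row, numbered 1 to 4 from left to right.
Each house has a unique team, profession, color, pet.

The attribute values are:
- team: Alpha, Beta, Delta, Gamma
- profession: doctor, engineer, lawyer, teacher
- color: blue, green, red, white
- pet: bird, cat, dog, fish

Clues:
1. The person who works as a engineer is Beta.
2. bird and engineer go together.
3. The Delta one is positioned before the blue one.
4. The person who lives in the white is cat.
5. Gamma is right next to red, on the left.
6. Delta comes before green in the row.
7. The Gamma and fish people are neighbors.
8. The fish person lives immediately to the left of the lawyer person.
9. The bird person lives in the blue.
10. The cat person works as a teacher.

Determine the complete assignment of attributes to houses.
Solution:

House | Team | Profession | Color | Pet
---------------------------------------
  1   | Gamma | teacher | white | cat
  2   | Delta | doctor | red | fish
  3   | Alpha | lawyer | green | dog
  4   | Beta | engineer | blue | bird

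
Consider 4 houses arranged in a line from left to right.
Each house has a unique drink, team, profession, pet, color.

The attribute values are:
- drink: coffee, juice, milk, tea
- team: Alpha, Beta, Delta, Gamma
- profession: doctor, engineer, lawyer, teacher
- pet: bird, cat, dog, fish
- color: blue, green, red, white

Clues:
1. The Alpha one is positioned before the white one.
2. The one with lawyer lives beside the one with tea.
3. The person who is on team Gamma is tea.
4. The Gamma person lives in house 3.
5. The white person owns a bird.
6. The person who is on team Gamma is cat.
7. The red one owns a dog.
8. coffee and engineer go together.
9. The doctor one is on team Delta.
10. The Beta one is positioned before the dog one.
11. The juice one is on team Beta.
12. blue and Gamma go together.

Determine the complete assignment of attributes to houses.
Solution:

House | Drink | Team | Profession | Pet | Color
-----------------------------------------------
  1   | coffee | Alpha | engineer | fish | green
  2   | juice | Beta | lawyer | bird | white
  3   | tea | Gamma | teacher | cat | blue
  4   | milk | Delta | doctor | dog | red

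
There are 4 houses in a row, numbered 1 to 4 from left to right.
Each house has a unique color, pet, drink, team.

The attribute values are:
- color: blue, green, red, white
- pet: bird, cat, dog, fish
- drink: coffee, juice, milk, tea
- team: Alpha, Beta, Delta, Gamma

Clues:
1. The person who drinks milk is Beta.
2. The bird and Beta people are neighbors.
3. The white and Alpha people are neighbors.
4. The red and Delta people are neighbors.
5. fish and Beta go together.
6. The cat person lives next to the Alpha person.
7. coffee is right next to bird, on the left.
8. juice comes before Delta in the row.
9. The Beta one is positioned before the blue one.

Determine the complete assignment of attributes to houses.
Solution:

House | Color | Pet | Drink | Team
----------------------------------
  1   | white | cat | coffee | Gamma
  2   | green | bird | juice | Alpha
  3   | red | fish | milk | Beta
  4   | blue | dog | tea | Delta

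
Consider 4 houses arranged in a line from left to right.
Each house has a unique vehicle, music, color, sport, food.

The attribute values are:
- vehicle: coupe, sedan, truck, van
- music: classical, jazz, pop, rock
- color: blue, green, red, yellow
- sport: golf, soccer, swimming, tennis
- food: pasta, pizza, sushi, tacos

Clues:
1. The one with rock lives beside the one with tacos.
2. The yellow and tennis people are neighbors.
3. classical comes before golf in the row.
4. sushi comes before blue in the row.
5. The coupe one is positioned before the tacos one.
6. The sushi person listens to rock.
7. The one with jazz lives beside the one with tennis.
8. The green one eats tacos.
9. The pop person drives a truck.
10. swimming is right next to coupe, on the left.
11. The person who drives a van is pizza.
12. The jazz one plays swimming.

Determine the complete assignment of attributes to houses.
Solution:

House | Vehicle | Music | Color | Sport | Food
----------------------------------------------
  1   | van | jazz | yellow | swimming | pizza
  2   | coupe | rock | red | tennis | sushi
  3   | sedan | classical | green | soccer | tacos
  4   | truck | pop | blue | golf | pasta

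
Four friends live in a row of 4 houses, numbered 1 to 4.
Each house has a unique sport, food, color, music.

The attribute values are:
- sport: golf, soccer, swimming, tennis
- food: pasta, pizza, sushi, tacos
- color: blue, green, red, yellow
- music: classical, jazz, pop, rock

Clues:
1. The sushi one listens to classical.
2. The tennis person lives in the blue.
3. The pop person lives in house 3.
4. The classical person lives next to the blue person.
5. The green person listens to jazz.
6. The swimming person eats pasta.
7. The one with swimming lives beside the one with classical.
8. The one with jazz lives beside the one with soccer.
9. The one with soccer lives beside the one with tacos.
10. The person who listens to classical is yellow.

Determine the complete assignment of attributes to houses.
Solution:

House | Sport | Food | Color | Music
------------------------------------
  1   | swimming | pasta | green | jazz
  2   | soccer | sushi | yellow | classical
  3   | tennis | tacos | blue | pop
  4   | golf | pizza | red | rock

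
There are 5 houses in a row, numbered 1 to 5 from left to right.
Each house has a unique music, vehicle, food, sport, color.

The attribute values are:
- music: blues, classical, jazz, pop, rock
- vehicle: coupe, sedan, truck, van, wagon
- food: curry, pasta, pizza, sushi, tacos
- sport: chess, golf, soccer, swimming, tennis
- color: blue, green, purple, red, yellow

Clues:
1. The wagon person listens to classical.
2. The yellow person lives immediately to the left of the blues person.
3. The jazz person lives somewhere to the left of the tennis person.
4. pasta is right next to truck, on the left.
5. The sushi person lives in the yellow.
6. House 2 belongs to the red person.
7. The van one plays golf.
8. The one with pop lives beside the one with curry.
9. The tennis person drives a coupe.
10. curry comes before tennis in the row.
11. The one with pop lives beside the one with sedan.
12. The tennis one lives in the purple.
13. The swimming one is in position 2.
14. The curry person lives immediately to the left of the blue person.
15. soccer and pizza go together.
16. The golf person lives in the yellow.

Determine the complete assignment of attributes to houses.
Solution:

House | Music | Vehicle | Food | Sport | Color
----------------------------------------------
  1   | pop | van | sushi | golf | yellow
  2   | blues | sedan | curry | swimming | red
  3   | classical | wagon | pasta | chess | blue
  4   | jazz | truck | pizza | soccer | green
  5   | rock | coupe | tacos | tennis | purple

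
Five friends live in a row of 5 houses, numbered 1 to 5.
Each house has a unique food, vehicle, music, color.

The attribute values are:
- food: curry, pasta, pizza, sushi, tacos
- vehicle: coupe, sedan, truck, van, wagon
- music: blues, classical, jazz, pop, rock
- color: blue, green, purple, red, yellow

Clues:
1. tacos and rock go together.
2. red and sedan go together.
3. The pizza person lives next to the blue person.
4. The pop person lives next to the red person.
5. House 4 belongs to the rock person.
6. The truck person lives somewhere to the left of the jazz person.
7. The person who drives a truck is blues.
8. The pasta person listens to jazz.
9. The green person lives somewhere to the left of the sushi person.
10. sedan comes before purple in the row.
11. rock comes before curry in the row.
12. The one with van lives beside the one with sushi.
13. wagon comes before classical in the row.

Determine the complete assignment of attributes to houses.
Solution:

House | Food | Vehicle | Music | Color
--------------------------------------
  1   | pizza | truck | blues | green
  2   | pasta | van | jazz | blue
  3   | sushi | wagon | pop | yellow
  4   | tacos | sedan | rock | red
  5   | curry | coupe | classical | purple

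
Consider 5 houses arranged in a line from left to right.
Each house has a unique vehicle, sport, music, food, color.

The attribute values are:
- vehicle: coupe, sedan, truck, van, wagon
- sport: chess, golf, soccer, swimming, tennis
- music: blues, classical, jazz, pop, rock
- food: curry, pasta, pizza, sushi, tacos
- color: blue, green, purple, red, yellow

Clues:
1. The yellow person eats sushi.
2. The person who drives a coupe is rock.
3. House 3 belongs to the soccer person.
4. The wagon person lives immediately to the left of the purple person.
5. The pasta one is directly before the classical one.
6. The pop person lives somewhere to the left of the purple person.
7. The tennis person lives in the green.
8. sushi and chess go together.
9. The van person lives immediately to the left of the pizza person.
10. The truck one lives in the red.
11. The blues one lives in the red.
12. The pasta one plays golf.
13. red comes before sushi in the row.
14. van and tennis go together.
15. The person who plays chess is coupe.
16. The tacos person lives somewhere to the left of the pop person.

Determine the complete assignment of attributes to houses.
Solution:

House | Vehicle | Sport | Music | Food | Color
----------------------------------------------
  1   | truck | golf | blues | pasta | red
  2   | van | tennis | classical | tacos | green
  3   | wagon | soccer | pop | pizza | blue
  4   | sedan | swimming | jazz | curry | purple
  5   | coupe | chess | rock | sushi | yellow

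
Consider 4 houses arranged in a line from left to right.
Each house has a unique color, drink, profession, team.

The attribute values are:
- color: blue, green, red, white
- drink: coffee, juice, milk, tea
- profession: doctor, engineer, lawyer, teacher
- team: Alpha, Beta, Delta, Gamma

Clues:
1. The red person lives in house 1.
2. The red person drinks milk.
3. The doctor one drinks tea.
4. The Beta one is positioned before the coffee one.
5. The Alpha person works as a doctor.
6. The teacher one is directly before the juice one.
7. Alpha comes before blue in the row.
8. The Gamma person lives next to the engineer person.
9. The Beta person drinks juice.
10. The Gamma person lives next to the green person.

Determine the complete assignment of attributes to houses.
Solution:

House | Color | Drink | Profession | Team
-----------------------------------------
  1   | red | milk | teacher | Gamma
  2   | green | juice | engineer | Beta
  3   | white | tea | doctor | Alpha
  4   | blue | coffee | lawyer | Delta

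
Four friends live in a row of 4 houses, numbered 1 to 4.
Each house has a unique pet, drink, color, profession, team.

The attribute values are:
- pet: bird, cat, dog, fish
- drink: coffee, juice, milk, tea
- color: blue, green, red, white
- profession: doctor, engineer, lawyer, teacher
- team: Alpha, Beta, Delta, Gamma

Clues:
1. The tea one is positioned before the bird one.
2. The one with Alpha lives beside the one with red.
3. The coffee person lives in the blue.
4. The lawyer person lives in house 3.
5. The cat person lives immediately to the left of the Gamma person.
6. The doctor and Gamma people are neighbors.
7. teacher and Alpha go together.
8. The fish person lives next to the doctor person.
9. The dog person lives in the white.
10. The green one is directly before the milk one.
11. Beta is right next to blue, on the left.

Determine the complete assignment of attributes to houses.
Solution:

House | Pet | Drink | Color | Profession | Team
-----------------------------------------------
  1   | fish | tea | green | teacher | Alpha
  2   | cat | milk | red | doctor | Beta
  3   | bird | coffee | blue | lawyer | Gamma
  4   | dog | juice | white | engineer | Delta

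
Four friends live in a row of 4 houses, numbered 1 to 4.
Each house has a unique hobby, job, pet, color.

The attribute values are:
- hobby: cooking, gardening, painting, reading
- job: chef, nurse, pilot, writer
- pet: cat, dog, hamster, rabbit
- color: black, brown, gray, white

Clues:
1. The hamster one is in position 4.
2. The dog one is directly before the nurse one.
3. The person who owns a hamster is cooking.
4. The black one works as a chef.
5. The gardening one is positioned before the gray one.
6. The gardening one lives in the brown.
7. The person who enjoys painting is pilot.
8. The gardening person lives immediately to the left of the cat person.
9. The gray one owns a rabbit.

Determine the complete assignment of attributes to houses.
Solution:

House | Hobby | Job | Pet | Color
---------------------------------
  1   | gardening | writer | dog | brown
  2   | reading | nurse | cat | white
  3   | painting | pilot | rabbit | gray
  4   | cooking | chef | hamster | black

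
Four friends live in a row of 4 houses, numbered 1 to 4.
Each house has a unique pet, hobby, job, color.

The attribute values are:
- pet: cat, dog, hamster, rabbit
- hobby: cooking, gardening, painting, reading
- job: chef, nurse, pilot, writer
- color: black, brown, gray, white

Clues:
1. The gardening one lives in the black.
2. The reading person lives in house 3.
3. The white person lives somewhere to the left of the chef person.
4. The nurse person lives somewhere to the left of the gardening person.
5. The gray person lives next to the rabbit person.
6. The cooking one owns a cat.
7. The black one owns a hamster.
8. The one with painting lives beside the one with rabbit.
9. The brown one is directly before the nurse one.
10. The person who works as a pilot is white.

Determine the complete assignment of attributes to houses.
Solution:

House | Pet | Hobby | Job | Color
---------------------------------
  1   | cat | cooking | writer | brown
  2   | dog | painting | nurse | gray
  3   | rabbit | reading | pilot | white
  4   | hamster | gardening | chef | black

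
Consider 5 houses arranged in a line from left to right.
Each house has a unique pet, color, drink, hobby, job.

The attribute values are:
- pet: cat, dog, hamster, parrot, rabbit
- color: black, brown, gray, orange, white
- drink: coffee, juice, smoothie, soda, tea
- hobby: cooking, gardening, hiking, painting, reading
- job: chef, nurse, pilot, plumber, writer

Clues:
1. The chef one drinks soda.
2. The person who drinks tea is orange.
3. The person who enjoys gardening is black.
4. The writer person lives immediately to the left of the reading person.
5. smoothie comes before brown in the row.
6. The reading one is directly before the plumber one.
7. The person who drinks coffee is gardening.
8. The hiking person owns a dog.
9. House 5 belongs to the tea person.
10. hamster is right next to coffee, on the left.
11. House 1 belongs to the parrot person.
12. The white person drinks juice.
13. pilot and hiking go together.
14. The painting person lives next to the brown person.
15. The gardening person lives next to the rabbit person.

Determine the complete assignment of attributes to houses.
Solution:

House | Pet | Color | Drink | Hobby | Job
-----------------------------------------
  1   | parrot | gray | smoothie | painting | writer
  2   | hamster | brown | soda | reading | chef
  3   | cat | black | coffee | gardening | plumber
  4   | rabbit | white | juice | cooking | nurse
  5   | dog | orange | tea | hiking | pilot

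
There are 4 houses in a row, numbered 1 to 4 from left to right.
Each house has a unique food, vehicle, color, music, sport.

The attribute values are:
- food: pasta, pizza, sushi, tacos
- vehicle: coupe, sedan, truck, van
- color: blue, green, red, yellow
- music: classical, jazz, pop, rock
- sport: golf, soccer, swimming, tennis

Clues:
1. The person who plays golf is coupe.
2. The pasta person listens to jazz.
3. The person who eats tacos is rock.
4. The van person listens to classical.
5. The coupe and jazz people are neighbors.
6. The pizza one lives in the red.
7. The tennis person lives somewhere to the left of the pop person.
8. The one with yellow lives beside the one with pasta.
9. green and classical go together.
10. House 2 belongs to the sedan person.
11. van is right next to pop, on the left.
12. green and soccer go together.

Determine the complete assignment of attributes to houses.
Solution:

House | Food | Vehicle | Color | Music | Sport
----------------------------------------------
  1   | tacos | coupe | yellow | rock | golf
  2   | pasta | sedan | blue | jazz | tennis
  3   | sushi | van | green | classical | soccer
  4   | pizza | truck | red | pop | swimming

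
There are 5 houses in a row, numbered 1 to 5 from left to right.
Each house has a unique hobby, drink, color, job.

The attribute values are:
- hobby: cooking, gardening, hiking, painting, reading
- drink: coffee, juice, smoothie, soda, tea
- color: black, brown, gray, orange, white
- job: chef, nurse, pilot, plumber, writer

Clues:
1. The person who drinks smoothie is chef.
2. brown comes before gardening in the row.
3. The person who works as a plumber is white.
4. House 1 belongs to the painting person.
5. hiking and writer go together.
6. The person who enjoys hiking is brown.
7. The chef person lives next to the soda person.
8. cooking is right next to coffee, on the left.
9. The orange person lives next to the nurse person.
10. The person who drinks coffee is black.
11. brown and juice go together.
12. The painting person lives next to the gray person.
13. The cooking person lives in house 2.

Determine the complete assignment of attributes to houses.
Solution:

House | Hobby | Drink | Color | Job
-----------------------------------
  1   | painting | smoothie | orange | chef
  2   | cooking | soda | gray | nurse
  3   | reading | coffee | black | pilot
  4   | hiking | juice | brown | writer
  5   | gardening | tea | white | plumber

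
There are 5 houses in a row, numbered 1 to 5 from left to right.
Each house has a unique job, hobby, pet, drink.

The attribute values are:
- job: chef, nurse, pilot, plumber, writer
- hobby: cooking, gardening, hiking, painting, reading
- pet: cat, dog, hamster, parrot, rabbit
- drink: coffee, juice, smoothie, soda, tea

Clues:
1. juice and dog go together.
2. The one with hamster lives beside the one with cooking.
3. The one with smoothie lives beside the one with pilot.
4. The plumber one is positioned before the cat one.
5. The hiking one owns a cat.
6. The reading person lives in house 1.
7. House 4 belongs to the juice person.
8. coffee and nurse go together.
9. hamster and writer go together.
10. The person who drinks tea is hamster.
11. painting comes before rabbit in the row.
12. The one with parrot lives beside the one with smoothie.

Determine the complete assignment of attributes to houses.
Solution:

House | Job | Hobby | Pet | Drink
---------------------------------
  1   | writer | reading | hamster | tea
  2   | plumber | cooking | parrot | soda
  3   | chef | hiking | cat | smoothie
  4   | pilot | painting | dog | juice
  5   | nurse | gardening | rabbit | coffee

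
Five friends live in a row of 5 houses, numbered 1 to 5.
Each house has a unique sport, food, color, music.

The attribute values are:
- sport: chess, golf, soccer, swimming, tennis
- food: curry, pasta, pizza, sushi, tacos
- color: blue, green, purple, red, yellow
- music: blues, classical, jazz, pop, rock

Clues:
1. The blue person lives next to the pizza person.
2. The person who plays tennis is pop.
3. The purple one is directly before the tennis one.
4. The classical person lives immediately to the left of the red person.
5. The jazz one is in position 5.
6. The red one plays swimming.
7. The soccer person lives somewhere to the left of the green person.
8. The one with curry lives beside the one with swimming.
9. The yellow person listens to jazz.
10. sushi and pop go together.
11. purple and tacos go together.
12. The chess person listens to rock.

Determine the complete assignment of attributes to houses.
Solution:

House | Sport | Food | Color | Music
------------------------------------
  1   | soccer | curry | blue | classical
  2   | swimming | pizza | red | blues
  3   | chess | tacos | purple | rock
  4   | tennis | sushi | green | pop
  5   | golf | pasta | yellow | jazz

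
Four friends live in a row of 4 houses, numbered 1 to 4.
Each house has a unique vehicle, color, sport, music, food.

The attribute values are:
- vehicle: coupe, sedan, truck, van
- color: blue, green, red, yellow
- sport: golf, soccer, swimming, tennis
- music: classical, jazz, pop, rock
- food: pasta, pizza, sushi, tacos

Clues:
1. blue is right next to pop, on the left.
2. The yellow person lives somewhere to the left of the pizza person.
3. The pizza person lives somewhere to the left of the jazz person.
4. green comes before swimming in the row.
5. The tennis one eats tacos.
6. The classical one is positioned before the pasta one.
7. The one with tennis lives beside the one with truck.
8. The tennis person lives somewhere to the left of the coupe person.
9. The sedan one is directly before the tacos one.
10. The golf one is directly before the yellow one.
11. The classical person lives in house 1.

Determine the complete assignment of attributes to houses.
Solution:

House | Vehicle | Color | Sport | Music | Food
----------------------------------------------
  1   | sedan | blue | golf | classical | sushi
  2   | van | yellow | tennis | pop | tacos
  3   | truck | green | soccer | rock | pizza
  4   | coupe | red | swimming | jazz | pasta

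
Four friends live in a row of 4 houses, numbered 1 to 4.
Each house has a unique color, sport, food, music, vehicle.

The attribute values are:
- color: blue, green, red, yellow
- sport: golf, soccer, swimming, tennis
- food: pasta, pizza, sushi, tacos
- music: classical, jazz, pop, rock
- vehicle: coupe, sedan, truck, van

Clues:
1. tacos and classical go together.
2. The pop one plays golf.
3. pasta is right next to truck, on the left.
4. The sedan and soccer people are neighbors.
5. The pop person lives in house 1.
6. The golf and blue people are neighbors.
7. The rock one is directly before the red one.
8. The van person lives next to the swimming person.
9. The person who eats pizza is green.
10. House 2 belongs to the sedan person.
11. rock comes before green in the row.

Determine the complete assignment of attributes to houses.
Solution:

House | Color | Sport | Food | Music | Vehicle
----------------------------------------------
  1   | yellow | golf | sushi | pop | van
  2   | blue | swimming | pasta | rock | sedan
  3   | red | soccer | tacos | classical | truck
  4   | green | tennis | pizza | jazz | coupe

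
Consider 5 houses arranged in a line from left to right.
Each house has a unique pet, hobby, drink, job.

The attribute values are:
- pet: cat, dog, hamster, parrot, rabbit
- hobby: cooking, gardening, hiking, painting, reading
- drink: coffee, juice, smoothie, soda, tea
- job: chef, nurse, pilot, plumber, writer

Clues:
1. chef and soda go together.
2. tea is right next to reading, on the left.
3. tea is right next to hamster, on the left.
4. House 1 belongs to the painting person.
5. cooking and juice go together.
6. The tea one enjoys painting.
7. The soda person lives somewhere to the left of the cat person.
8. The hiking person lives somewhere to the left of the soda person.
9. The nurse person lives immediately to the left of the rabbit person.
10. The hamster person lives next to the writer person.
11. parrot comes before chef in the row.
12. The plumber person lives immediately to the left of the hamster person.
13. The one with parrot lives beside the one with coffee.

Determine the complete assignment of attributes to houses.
Solution:

House | Pet | Hobby | Drink | Job
---------------------------------
  1   | parrot | painting | tea | plumber
  2   | hamster | reading | coffee | nurse
  3   | rabbit | hiking | smoothie | writer
  4   | dog | gardening | soda | chef
  5   | cat | cooking | juice | pilot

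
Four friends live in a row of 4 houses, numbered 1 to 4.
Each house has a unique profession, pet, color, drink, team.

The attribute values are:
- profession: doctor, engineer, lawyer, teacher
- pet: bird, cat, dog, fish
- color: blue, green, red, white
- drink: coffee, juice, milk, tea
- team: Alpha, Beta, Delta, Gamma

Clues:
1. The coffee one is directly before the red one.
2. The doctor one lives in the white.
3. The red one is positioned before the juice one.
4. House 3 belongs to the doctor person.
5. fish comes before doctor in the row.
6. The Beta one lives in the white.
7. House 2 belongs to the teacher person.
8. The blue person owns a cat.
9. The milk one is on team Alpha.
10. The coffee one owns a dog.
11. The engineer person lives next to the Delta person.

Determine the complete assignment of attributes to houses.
Solution:

House | Profession | Pet | Color | Drink | Team
-----------------------------------------------
  1   | engineer | dog | green | coffee | Gamma
  2   | teacher | fish | red | tea | Delta
  3   | doctor | bird | white | juice | Beta
  4   | lawyer | cat | blue | milk | Alpha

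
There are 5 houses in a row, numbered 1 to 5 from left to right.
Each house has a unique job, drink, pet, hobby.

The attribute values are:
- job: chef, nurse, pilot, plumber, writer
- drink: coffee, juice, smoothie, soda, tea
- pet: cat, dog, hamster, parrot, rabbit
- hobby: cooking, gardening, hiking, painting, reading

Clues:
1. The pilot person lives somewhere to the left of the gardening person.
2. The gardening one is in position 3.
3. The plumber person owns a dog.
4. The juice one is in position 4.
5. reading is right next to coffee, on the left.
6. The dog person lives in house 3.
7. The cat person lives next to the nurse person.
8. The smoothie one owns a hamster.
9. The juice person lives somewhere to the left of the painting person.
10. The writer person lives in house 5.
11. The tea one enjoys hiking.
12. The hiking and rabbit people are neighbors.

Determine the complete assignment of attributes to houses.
Solution:

House | Job | Drink | Pet | Hobby
---------------------------------
  1   | pilot | tea | cat | hiking
  2   | nurse | soda | rabbit | reading
  3   | plumber | coffee | dog | gardening
  4   | chef | juice | parrot | cooking
  5   | writer | smoothie | hamster | painting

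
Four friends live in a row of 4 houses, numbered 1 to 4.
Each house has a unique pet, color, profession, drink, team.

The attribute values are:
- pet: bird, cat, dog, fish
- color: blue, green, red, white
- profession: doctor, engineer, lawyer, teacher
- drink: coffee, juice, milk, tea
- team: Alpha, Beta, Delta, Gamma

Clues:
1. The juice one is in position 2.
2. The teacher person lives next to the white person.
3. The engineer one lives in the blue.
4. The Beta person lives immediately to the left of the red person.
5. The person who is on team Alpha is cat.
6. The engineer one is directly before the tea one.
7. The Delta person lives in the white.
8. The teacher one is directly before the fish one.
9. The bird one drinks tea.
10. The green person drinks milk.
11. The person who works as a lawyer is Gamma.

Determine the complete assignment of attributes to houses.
Solution:

House | Pet | Color | Profession | Drink | Team
-----------------------------------------------
  1   | cat | green | teacher | milk | Alpha
  2   | fish | white | doctor | juice | Delta
  3   | dog | blue | engineer | coffee | Beta
  4   | bird | red | lawyer | tea | Gamma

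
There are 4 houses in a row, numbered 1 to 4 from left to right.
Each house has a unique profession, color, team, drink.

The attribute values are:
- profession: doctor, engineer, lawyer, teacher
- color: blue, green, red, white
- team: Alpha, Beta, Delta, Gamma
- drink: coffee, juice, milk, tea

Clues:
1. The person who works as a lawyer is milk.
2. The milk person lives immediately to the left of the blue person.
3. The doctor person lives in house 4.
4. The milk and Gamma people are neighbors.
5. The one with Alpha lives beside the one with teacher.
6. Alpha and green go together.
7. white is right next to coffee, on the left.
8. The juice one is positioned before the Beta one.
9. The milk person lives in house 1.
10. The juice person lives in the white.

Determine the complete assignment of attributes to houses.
Solution:

House | Profession | Color | Team | Drink
-----------------------------------------
  1   | lawyer | green | Alpha | milk
  2   | teacher | blue | Gamma | tea
  3   | engineer | white | Delta | juice
  4   | doctor | red | Beta | coffee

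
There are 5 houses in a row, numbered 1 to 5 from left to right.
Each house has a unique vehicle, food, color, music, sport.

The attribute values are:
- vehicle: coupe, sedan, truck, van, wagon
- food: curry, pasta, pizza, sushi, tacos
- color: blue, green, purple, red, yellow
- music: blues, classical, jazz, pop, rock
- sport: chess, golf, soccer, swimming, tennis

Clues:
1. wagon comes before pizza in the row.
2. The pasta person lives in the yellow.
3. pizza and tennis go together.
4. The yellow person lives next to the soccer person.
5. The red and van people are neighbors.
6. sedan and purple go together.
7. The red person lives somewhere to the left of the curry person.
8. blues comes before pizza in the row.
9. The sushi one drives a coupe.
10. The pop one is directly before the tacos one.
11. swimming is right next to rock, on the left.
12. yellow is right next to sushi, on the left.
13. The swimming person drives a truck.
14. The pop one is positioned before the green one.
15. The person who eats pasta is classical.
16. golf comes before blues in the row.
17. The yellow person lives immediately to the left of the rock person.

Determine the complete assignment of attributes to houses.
Solution:

House | Vehicle | Food | Color | Music | Sport
----------------------------------------------
  1   | truck | pasta | yellow | classical | swimming
  2   | coupe | sushi | red | rock | soccer
  3   | van | curry | blue | pop | golf
  4   | wagon | tacos | green | blues | chess
  5   | sedan | pizza | purple | jazz | tennis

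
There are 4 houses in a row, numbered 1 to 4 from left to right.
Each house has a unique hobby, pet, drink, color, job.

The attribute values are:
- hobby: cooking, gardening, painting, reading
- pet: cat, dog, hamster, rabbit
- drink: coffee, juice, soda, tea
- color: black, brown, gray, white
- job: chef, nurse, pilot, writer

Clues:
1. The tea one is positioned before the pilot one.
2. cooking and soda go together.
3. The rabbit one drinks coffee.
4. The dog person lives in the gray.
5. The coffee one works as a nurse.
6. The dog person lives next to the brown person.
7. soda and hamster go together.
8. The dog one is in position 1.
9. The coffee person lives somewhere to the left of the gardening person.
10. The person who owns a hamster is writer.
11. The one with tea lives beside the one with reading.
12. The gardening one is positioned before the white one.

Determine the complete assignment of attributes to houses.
Solution:

House | Hobby | Pet | Drink | Color | Job
-----------------------------------------
  1   | painting | dog | tea | gray | chef
  2   | reading | rabbit | coffee | brown | nurse
  3   | gardening | cat | juice | black | pilot
  4   | cooking | hamster | soda | white | writer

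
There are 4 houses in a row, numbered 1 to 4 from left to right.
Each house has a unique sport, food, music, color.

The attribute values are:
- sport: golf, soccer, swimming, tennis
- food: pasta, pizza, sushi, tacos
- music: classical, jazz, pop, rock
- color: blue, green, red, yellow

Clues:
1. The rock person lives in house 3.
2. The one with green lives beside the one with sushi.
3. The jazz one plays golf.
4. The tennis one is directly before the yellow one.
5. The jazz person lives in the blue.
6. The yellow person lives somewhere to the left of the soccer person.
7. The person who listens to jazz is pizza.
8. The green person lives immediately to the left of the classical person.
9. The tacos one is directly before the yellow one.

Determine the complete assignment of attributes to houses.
Solution:

House | Sport | Food | Music | Color
------------------------------------
  1   | tennis | tacos | pop | green
  2   | swimming | sushi | classical | yellow
  3   | soccer | pasta | rock | red
  4   | golf | pizza | jazz | blue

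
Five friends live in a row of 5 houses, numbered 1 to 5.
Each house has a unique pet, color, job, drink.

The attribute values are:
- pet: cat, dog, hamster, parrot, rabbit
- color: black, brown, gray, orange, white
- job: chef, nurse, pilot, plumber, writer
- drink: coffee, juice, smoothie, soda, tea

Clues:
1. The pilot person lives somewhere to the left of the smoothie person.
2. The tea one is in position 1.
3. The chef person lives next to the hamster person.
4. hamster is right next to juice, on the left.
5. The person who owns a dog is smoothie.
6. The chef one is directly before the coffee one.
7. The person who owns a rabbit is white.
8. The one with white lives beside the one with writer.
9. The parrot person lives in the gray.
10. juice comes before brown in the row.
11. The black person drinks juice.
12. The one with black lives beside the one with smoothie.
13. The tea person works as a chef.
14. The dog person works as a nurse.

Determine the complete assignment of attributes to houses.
Solution:

House | Pet | Color | Job | Drink
---------------------------------
  1   | rabbit | white | chef | tea
  2   | hamster | orange | writer | coffee
  3   | cat | black | pilot | juice
  4   | dog | brown | nurse | smoothie
  5   | parrot | gray | plumber | soda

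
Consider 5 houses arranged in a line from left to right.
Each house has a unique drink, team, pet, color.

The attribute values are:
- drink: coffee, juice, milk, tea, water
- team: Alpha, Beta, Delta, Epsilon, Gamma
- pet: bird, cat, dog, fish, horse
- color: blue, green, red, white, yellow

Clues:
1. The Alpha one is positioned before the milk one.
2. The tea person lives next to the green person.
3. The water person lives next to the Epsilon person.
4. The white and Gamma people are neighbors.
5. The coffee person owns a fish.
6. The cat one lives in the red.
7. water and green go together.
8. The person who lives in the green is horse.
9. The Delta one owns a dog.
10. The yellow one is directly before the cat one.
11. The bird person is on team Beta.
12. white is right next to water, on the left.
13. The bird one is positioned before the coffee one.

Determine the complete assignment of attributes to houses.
Solution:

House | Drink | Team | Pet | Color
----------------------------------
  1   | tea | Beta | bird | white
  2   | water | Gamma | horse | green
  3   | coffee | Epsilon | fish | yellow
  4   | juice | Alpha | cat | red
  5   | milk | Delta | dog | blue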